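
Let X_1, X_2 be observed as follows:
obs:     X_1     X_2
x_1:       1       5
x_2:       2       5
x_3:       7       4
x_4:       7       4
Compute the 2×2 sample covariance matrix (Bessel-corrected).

Step 1 — column means:
  mean(X_1) = (1 + 2 + 7 + 7) / 4 = 17/4 = 4.25
  mean(X_2) = (5 + 5 + 4 + 4) / 4 = 18/4 = 4.5

Step 2 — sample covariance S[i,j] = (1/(n-1)) · Σ_k (x_{k,i} - mean_i) · (x_{k,j} - mean_j), with n-1 = 3.
  S[X_1,X_1] = ((-3.25)·(-3.25) + (-2.25)·(-2.25) + (2.75)·(2.75) + (2.75)·(2.75)) / 3 = 30.75/3 = 10.25
  S[X_1,X_2] = ((-3.25)·(0.5) + (-2.25)·(0.5) + (2.75)·(-0.5) + (2.75)·(-0.5)) / 3 = -5.5/3 = -1.8333
  S[X_2,X_2] = ((0.5)·(0.5) + (0.5)·(0.5) + (-0.5)·(-0.5) + (-0.5)·(-0.5)) / 3 = 1/3 = 0.3333

S is symmetric (S[j,i] = S[i,j]). Assembling:

S = [[10.25, -1.8333],
 [-1.8333, 0.3333]]


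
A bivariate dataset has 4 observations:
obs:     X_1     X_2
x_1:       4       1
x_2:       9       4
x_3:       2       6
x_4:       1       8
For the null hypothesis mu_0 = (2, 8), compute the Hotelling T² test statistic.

Step 1 — sample mean vector:
  mean(X_1) = (4 + 9 + 2 + 1) / 4 = 16/4 = 4
  mean(X_2) = (1 + 4 + 6 + 8) / 4 = 19/4 = 4.75
  x̄ = (4, 4.75),  deviation x̄ - mu_0 = (4, 4.75) - (2, 8) = (2, -3.25).

Step 2 — sample covariance matrix, S[i,j] = (1/(n-1)) · Σ_k (x_{k,i} - mean_i) · (x_{k,j} - mean_j), divisor n-1 = 3:
  S[X_1,X_1] = ((0)·(0) + (5)·(5) + (-2)·(-2) + (-3)·(-3)) / 3 = 38/3 = 12.6667
  S[X_1,X_2] = ((0)·(-3.75) + (5)·(-0.75) + (-2)·(1.25) + (-3)·(3.25)) / 3 = -16/3 = -5.3333
  S[X_2,X_2] = ((-3.75)·(-3.75) + (-0.75)·(-0.75) + (1.25)·(1.25) + (3.25)·(3.25)) / 3 = 26.75/3 = 8.9167
  S = [[12.6667, -5.3333],
 [-5.3333, 8.9167]].

Step 3 — invert S. det(S) = 12.6667·8.9167 - (-5.3333)² = 84.5.
  S^{-1} = (1/det) · [[d, -b], [-b, a]] = [[0.1055, 0.0631],
 [0.0631, 0.1499]].

Step 4 — quadratic form (x̄ - mu_0)^T · S^{-1} · (x̄ - mu_0):
  S^{-1} · (x̄ - mu_0) = (0.0059, -0.3609),
  (x̄ - mu_0)^T · [...] = (2)·(0.0059) + (-3.25)·(-0.3609) = 1.1849.

Step 5 — scale by n: T² = 4 · 1.1849 = 4.7396.

T² ≈ 4.7396


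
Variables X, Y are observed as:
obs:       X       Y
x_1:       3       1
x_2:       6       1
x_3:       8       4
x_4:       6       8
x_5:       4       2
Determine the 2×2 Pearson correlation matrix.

Step 1 — column means:
  mean(X) = (3 + 6 + 8 + 6 + 4) / 5 = 27/5 = 5.4
  mean(Y) = (1 + 1 + 4 + 8 + 2) / 5 = 16/5 = 3.2

Step 2 — sample variances and covariances s[i,j] = (1/(n-1)) · Σ_k (x_{k,i} - mean_i) · (x_{k,j} - mean_j), with n-1 = 4:
  s[X,X] = ((-2.4)·(-2.4) + (0.6)·(0.6) + (2.6)·(2.6) + (0.6)·(0.6) + (-1.4)·(-1.4)) / 4 = 15.2/4 = 3.8
  s[X,Y] = ((-2.4)·(-2.2) + (0.6)·(-2.2) + (2.6)·(0.8) + (0.6)·(4.8) + (-1.4)·(-1.2)) / 4 = 10.6/4 = 2.65
  s[Y,Y] = ((-2.2)·(-2.2) + (-2.2)·(-2.2) + (0.8)·(0.8) + (4.8)·(4.8) + (-1.2)·(-1.2)) / 4 = 34.8/4 = 8.7
  Sample standard deviations s_i = √(s[i,i]):
  s(X) = √(3.8) = 1.9494
  s(Y) = √(8.7) = 2.9496

Step 3 — r_{ij} = s_{ij} / (s_i · s_j):
  r[X,X] = 1 (diagonal).
  r[X,Y] = 2.65 / (1.9494 · 2.9496) = 2.65 / 5.7498 = 0.4609
  r[Y,Y] = 1 (diagonal).

R is symmetric with unit diagonal. Assembling:

R = [[1, 0.4609],
 [0.4609, 1]]


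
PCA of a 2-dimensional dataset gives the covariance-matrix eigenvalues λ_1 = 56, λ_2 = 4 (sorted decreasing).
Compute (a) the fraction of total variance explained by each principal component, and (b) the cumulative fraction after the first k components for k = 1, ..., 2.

Step 1 — total variance = trace(Sigma) = Σ λ_i = 56 + 4 = 60.

Step 2 — fraction explained by component i = λ_i / Σ λ:
  PC1: 56/60 = 0.9333
  PC2: 4/60 = 0.0667

Step 3 — cumulative fraction after k components = (λ_1 + ... + λ_k) / Σ λ:
  k = 1: 56/60 = 0.9333
  k = 2: (56 + 4)/60 = 60/60 = 1

Summary (fraction, with percent):

explained: PC1 0.9333 (93.33%), PC2 0.0667 (6.67%);  cumulative: 0.9333, 1


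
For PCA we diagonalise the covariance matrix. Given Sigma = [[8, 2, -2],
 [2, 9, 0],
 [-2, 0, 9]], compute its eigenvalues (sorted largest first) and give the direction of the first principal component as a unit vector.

Step 1 — characteristic polynomial p(λ) = det(λI - Sigma) = λ³ - tr·λ² + c_1·λ - det, where tr = trace, c_1 = sum of the principal 2×2 minors, det = det(Sigma):
  tr = 8 + 9 + 9 = 26,
  c_1 = (8·9 - (2)²) + (8·9 - (-2)²) + (9·9 - (0)²) = 68 + 68 + 81 = 217,
  det = 8·(9·9 - (0)²) - (2)·((2)·9 - (0)·(-2)) + (-2)·((2)·(0) - 9·(-2)) = 8·(81) - (2)·(18) + (-2)·(18) = 576.
  So p(λ) = λ³ - 26λ² + 217λ - 576.
Step 2 — look for an integer root (rational root theorem: any rational root is an integer divisor of 576). Testing λ = 9:
  p(9) = 729 - 2106 + 1953 - 576 = 0  ✓
  Dividing out (λ - 9): p(λ) = (λ - 9)(λ² - 17λ + 64).
Step 3 — remaining eigenvalues from the quadratic λ² - 17λ + 64 = 0:
  Δ = 17² - 4·64 = 289 - 256 = 33,  λ = (17 ± √33)/2 = (17 ± 5.7446)/2 ≈ 11.3723 or 5.6277.
  Sorted: λ_1 = 11.3723,  λ_2 = 9,  λ_3 = 5.6277  (check: sum = 26 = tr ✓).

Step 4 — unit eigenvector for λ_1 ≈ 11.3723: v spans the null space of (Sigma - λ_1 I), whose rows are
  r_1 = (-3.3723, 2, -2),  r_2 = (2, -2.3723, 0),  r_3 = (-2, 0, -2.3723).
  v is orthogonal to every row, so take v ∝ r_1 × r_2 = ((2)·(0) - (-2)·(-2.3723), (-2)·(2) - (-3.3723)·(0), (-3.3723)·(-2.3723) - (2)·(2)) ≈ (-4.7446, -4, 4).
  Rescale (multiply by -1 so the first nonzero entry is positive): u = (4.7446, 4, -4).
  ||u|| = √((4.7446)² + (4)² + (-4)²) = √(54.5109) ≈ 7.3831,  v_1 = u/||u|| ≈ (0.6426, 0.5418, -0.5418) (||v_1|| = 1).

λ_1 = 11.3723,  λ_2 = 9,  λ_3 = 5.6277;  v_1 ≈ (0.6426, 0.5418, -0.5418)


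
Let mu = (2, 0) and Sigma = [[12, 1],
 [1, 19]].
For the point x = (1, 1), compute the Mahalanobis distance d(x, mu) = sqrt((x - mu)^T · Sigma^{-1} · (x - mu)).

Step 1 — centre the observation: (x - mu) = (-1, 1).

Step 2 — invert Sigma. det(Sigma) = 12·19 - (1)² = 227.
  Sigma^{-1} = (1/det) · [[d, -b], [-b, a]] = [[0.0837, -0.0044],
 [-0.0044, 0.0529]].

Step 3 — form the quadratic (x - mu)^T · Sigma^{-1} · (x - mu):
  Sigma^{-1} · (x - mu) = (-0.0881, 0.0573).
  (x - mu)^T · [Sigma^{-1} · (x - mu)] = (-1)·(-0.0881) + (1)·(0.0573) = 0.1454.

Step 4 — take square root: d = √(0.1454) ≈ 0.3813.

d(x, mu) = √(0.1454) ≈ 0.3813


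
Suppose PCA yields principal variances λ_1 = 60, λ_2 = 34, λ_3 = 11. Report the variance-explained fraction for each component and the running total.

Step 1 — total variance = trace(Sigma) = Σ λ_i = 60 + 34 + 11 = 105.

Step 2 — fraction explained by component i = λ_i / Σ λ:
  PC1: 60/105 = 0.5714
  PC2: 34/105 = 0.3238
  PC3: 11/105 = 0.1048

Step 3 — cumulative fraction after k components = (λ_1 + ... + λ_k) / Σ λ:
  k = 1: 60/105 = 0.5714
  k = 2: (60 + 34)/105 = 94/105 = 0.8952
  k = 3: (60 + 34 + 11)/105 = 105/105 = 1

Summary (fraction, with percent):

explained: PC1 0.5714 (57.14%), PC2 0.3238 (32.38%), PC3 0.1048 (10.48%);  cumulative: 0.5714, 0.8952, 1


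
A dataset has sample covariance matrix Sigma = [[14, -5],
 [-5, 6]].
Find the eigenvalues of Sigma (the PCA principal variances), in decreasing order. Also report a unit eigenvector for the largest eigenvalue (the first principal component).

Step 1 — characteristic polynomial of 2×2 Sigma:
  det(Sigma - λI) = λ² - trace · λ + det = 0.
  trace = 14 + 6 = 20, det = 14·6 - (-5)² = 59.
Step 2 — discriminant:
  Δ = trace² - 4·det = 400 - 236 = 164.
Step 3 — eigenvalues:
  λ = (trace ± √Δ)/2 = (20 ± 12.8062)/2,
  λ_1 = 16.4031,  λ_2 = 3.5969.

Step 4 — unit eigenvector for λ_1: solve (Sigma - λ_1 I)v = 0. First row:
  (14 - 16.4031)·v_x + (-5)·v_y = 0, i.e. (-2.4031)·v_x + (-5)·v_y = 0,
  so v ∝ (b, λ_1 - a) = (-5, 2.4031); multiply by -1 so the first entry is positive: u = (5, -2.4031).
  ||u|| = √((5)² + (-2.4031)²) = √(30.775) ≈ 5.5475,
  v_1 = u/||u|| ≈ (0.9013, -0.4332) (||v_1|| = 1).

λ_1 = 16.4031,  λ_2 = 3.5969;  v_1 ≈ (0.9013, -0.4332)


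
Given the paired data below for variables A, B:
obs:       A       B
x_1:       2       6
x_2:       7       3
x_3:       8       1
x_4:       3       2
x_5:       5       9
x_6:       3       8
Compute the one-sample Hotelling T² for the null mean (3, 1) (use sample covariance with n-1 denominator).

Step 1 — sample mean vector:
  mean(A) = (2 + 7 + 8 + 3 + 5 + 3) / 6 = 28/6 = 4.6667
  mean(B) = (6 + 3 + 1 + 2 + 9 + 8) / 6 = 29/6 = 4.8333
  x̄ = (4.6667, 4.8333),  deviation x̄ - mu_0 = (4.6667, 4.8333) - (3, 1) = (1.6667, 3.8333).

Step 2 — sample covariance matrix, S[i,j] = (1/(n-1)) · Σ_k (x_{k,i} - mean_i) · (x_{k,j} - mean_j), divisor n-1 = 5:
  S[A,A] = ((-2.6667)·(-2.6667) + (2.3333)·(2.3333) + (3.3333)·(3.3333) + (-1.6667)·(-1.6667) + (0.3333)·(0.3333) + (-1.6667)·(-1.6667)) / 5 = 29.3333/5 = 5.8667
  S[A,B] = ((-2.6667)·(1.1667) + (2.3333)·(-1.8333) + (3.3333)·(-3.8333) + (-1.6667)·(-2.8333) + (0.3333)·(4.1667) + (-1.6667)·(3.1667)) / 5 = -19.3333/5 = -3.8667
  S[B,B] = ((1.1667)·(1.1667) + (-1.8333)·(-1.8333) + (-3.8333)·(-3.8333) + (-2.8333)·(-2.8333) + (4.1667)·(4.1667) + (3.1667)·(3.1667)) / 5 = 54.8333/5 = 10.9667
  S = [[5.8667, -3.8667],
 [-3.8667, 10.9667]].

Step 3 — invert S. det(S) = 5.8667·10.9667 - (-3.8667)² = 49.3867.
  S^{-1} = (1/det) · [[d, -b], [-b, a]] = [[0.2221, 0.0783],
 [0.0783, 0.1188]].

Step 4 — quadratic form (x̄ - mu_0)^T · S^{-1} · (x̄ - mu_0):
  S^{-1} · (x̄ - mu_0) = (0.6702, 0.5859),
  (x̄ - mu_0)^T · [...] = (1.6667)·(0.6702) + (3.8333)·(0.5859) = 3.3628.

Step 5 — scale by n: T² = 6 · 3.3628 = 20.1768.

T² ≈ 20.1768


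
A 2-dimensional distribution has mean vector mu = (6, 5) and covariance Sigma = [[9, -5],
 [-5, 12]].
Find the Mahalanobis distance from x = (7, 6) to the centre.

Step 1 — centre the observation: (x - mu) = (1, 1).

Step 2 — invert Sigma. det(Sigma) = 9·12 - (-5)² = 83.
  Sigma^{-1} = (1/det) · [[d, -b], [-b, a]] = [[0.1446, 0.0602],
 [0.0602, 0.1084]].

Step 3 — form the quadratic (x - mu)^T · Sigma^{-1} · (x - mu):
  Sigma^{-1} · (x - mu) = (0.2048, 0.1687).
  (x - mu)^T · [Sigma^{-1} · (x - mu)] = (1)·(0.2048) + (1)·(0.1687) = 0.3735.

Step 4 — take square root: d = √(0.3735) ≈ 0.6111.

d(x, mu) = √(0.3735) ≈ 0.6111


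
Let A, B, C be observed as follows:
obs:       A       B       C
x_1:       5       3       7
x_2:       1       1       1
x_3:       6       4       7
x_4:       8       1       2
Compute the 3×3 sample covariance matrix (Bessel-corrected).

Step 1 — column means:
  mean(A) = (5 + 1 + 6 + 8) / 4 = 20/4 = 5
  mean(B) = (3 + 1 + 4 + 1) / 4 = 9/4 = 2.25
  mean(C) = (7 + 1 + 7 + 2) / 4 = 17/4 = 4.25

Step 2 — sample covariance S[i,j] = (1/(n-1)) · Σ_k (x_{k,i} - mean_i) · (x_{k,j} - mean_j), with n-1 = 3.
  S[A,A] = ((0)·(0) + (-4)·(-4) + (1)·(1) + (3)·(3)) / 3 = 26/3 = 8.6667
  S[A,B] = ((0)·(0.75) + (-4)·(-1.25) + (1)·(1.75) + (3)·(-1.25)) / 3 = 3/3 = 1
  S[A,C] = ((0)·(2.75) + (-4)·(-3.25) + (1)·(2.75) + (3)·(-2.25)) / 3 = 9/3 = 3
  S[B,B] = ((0.75)·(0.75) + (-1.25)·(-1.25) + (1.75)·(1.75) + (-1.25)·(-1.25)) / 3 = 6.75/3 = 2.25
  S[B,C] = ((0.75)·(2.75) + (-1.25)·(-3.25) + (1.75)·(2.75) + (-1.25)·(-2.25)) / 3 = 13.75/3 = 4.5833
  S[C,C] = ((2.75)·(2.75) + (-3.25)·(-3.25) + (2.75)·(2.75) + (-2.25)·(-2.25)) / 3 = 30.75/3 = 10.25

S is symmetric (S[j,i] = S[i,j]). Assembling:

S = [[8.6667, 1, 3],
 [1, 2.25, 4.5833],
 [3, 4.5833, 10.25]]


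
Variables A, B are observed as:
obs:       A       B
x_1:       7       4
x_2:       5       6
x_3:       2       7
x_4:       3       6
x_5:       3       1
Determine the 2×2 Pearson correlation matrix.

Step 1 — column means:
  mean(A) = (7 + 5 + 2 + 3 + 3) / 5 = 20/5 = 4
  mean(B) = (4 + 6 + 7 + 6 + 1) / 5 = 24/5 = 4.8

Step 2 — sample variances and covariances s[i,j] = (1/(n-1)) · Σ_k (x_{k,i} - mean_i) · (x_{k,j} - mean_j), with n-1 = 4:
  s[A,A] = ((3)·(3) + (1)·(1) + (-2)·(-2) + (-1)·(-1) + (-1)·(-1)) / 4 = 16/4 = 4
  s[A,B] = ((3)·(-0.8) + (1)·(1.2) + (-2)·(2.2) + (-1)·(1.2) + (-1)·(-3.8)) / 4 = -3/4 = -0.75
  s[B,B] = ((-0.8)·(-0.8) + (1.2)·(1.2) + (2.2)·(2.2) + (1.2)·(1.2) + (-3.8)·(-3.8)) / 4 = 22.8/4 = 5.7
  Sample standard deviations s_i = √(s[i,i]):
  s(A) = √(4) = 2
  s(B) = √(5.7) = 2.3875

Step 3 — r_{ij} = s_{ij} / (s_i · s_j):
  r[A,A] = 1 (diagonal).
  r[A,B] = -0.75 / (2 · 2.3875) = -0.75 / 4.7749 = -0.1571
  r[B,B] = 1 (diagonal).

R is symmetric with unit diagonal. Assembling:

R = [[1, -0.1571],
 [-0.1571, 1]]


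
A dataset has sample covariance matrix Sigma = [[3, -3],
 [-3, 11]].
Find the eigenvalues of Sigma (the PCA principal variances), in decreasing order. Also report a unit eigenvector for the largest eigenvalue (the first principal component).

Step 1 — characteristic polynomial of 2×2 Sigma:
  det(Sigma - λI) = λ² - trace · λ + det = 0.
  trace = 3 + 11 = 14, det = 3·11 - (-3)² = 24.
Step 2 — discriminant:
  Δ = trace² - 4·det = 196 - 96 = 100.
Step 3 — eigenvalues:
  λ = (trace ± √Δ)/2 = (14 ± 10)/2,
  λ_1 = 12,  λ_2 = 2.

Step 4 — unit eigenvector for λ_1: solve (Sigma - λ_1 I)v = 0. First row:
  (3 - 12)·v_x + (-3)·v_y = 0, i.e. (-9)·v_x + (-3)·v_y = 0,
  so v ∝ (b, λ_1 - a) = (-3, 9); multiply by -1 so the first entry is positive: u = (3, -9).
  ||u|| = √((3)² + (-9)²) = √(90) ≈ 9.4868,
  v_1 = u/||u|| ≈ (0.3162, -0.9487) (||v_1|| = 1).

λ_1 = 12,  λ_2 = 2;  v_1 ≈ (0.3162, -0.9487)


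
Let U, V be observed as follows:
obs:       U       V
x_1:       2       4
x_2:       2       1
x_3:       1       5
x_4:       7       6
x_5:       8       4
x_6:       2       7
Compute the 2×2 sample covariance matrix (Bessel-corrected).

Step 1 — column means:
  mean(U) = (2 + 2 + 1 + 7 + 8 + 2) / 6 = 22/6 = 3.6667
  mean(V) = (4 + 1 + 5 + 6 + 4 + 7) / 6 = 27/6 = 4.5

Step 2 — sample covariance S[i,j] = (1/(n-1)) · Σ_k (x_{k,i} - mean_i) · (x_{k,j} - mean_j), with n-1 = 5.
  S[U,U] = ((-1.6667)·(-1.6667) + (-1.6667)·(-1.6667) + (-2.6667)·(-2.6667) + (3.3333)·(3.3333) + (4.3333)·(4.3333) + (-1.6667)·(-1.6667)) / 5 = 45.3333/5 = 9.0667
  S[U,V] = ((-1.6667)·(-0.5) + (-1.6667)·(-3.5) + (-2.6667)·(0.5) + (3.3333)·(1.5) + (4.3333)·(-0.5) + (-1.6667)·(2.5)) / 5 = 4/5 = 0.8
  S[V,V] = ((-0.5)·(-0.5) + (-3.5)·(-3.5) + (0.5)·(0.5) + (1.5)·(1.5) + (-0.5)·(-0.5) + (2.5)·(2.5)) / 5 = 21.5/5 = 4.3

S is symmetric (S[j,i] = S[i,j]). Assembling:

S = [[9.0667, 0.8],
 [0.8, 4.3]]


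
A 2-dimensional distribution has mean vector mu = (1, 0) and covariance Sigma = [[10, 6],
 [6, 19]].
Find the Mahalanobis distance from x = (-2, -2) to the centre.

Step 1 — centre the observation: (x - mu) = (-3, -2).

Step 2 — invert Sigma. det(Sigma) = 10·19 - (6)² = 154.
  Sigma^{-1} = (1/det) · [[d, -b], [-b, a]] = [[0.1234, -0.039],
 [-0.039, 0.0649]].

Step 3 — form the quadratic (x - mu)^T · Sigma^{-1} · (x - mu):
  Sigma^{-1} · (x - mu) = (-0.2922, -0.013).
  (x - mu)^T · [Sigma^{-1} · (x - mu)] = (-3)·(-0.2922) + (-2)·(-0.013) = 0.9026.

Step 4 — take square root: d = √(0.9026) ≈ 0.9501.

d(x, mu) = √(0.9026) ≈ 0.9501


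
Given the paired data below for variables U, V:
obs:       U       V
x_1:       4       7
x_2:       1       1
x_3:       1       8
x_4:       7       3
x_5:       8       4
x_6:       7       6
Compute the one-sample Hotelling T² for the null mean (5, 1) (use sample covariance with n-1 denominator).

Step 1 — sample mean vector:
  mean(U) = (4 + 1 + 1 + 7 + 8 + 7) / 6 = 28/6 = 4.6667
  mean(V) = (7 + 1 + 8 + 3 + 4 + 6) / 6 = 29/6 = 4.8333
  x̄ = (4.6667, 4.8333),  deviation x̄ - mu_0 = (4.6667, 4.8333) - (5, 1) = (-0.3333, 3.8333).

Step 2 — sample covariance matrix, S[i,j] = (1/(n-1)) · Σ_k (x_{k,i} - mean_i) · (x_{k,j} - mean_j), divisor n-1 = 5:
  S[U,U] = ((-0.6667)·(-0.6667) + (-3.6667)·(-3.6667) + (-3.6667)·(-3.6667) + (2.3333)·(2.3333) + (3.3333)·(3.3333) + (2.3333)·(2.3333)) / 5 = 49.3333/5 = 9.8667
  S[U,V] = ((-0.6667)·(2.1667) + (-3.6667)·(-3.8333) + (-3.6667)·(3.1667) + (2.3333)·(-1.8333) + (3.3333)·(-0.8333) + (2.3333)·(1.1667)) / 5 = -3.3333/5 = -0.6667
  S[V,V] = ((2.1667)·(2.1667) + (-3.8333)·(-3.8333) + (3.1667)·(3.1667) + (-1.8333)·(-1.8333) + (-0.8333)·(-0.8333) + (1.1667)·(1.1667)) / 5 = 34.8333/5 = 6.9667
  S = [[9.8667, -0.6667],
 [-0.6667, 6.9667]].

Step 3 — invert S. det(S) = 9.8667·6.9667 - (-0.6667)² = 68.2933.
  S^{-1} = (1/det) · [[d, -b], [-b, a]] = [[0.102, 0.0098],
 [0.0098, 0.1445]].

Step 4 — quadratic form (x̄ - mu_0)^T · S^{-1} · (x̄ - mu_0):
  S^{-1} · (x̄ - mu_0) = (0.0034, 0.5506),
  (x̄ - mu_0)^T · [...] = (-0.3333)·(0.0034) + (3.8333)·(0.5506) = 2.1094.

Step 5 — scale by n: T² = 6 · 2.1094 = 12.6562.

T² ≈ 12.6562


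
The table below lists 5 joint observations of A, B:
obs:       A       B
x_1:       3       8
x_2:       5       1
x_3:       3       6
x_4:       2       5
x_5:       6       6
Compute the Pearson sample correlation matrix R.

Step 1 — column means:
  mean(A) = (3 + 5 + 3 + 2 + 6) / 5 = 19/5 = 3.8
  mean(B) = (8 + 1 + 6 + 5 + 6) / 5 = 26/5 = 5.2

Step 2 — sample variances and covariances s[i,j] = (1/(n-1)) · Σ_k (x_{k,i} - mean_i) · (x_{k,j} - mean_j), with n-1 = 4:
  s[A,A] = ((-0.8)·(-0.8) + (1.2)·(1.2) + (-0.8)·(-0.8) + (-1.8)·(-1.8) + (2.2)·(2.2)) / 4 = 10.8/4 = 2.7
  s[A,B] = ((-0.8)·(2.8) + (1.2)·(-4.2) + (-0.8)·(0.8) + (-1.8)·(-0.2) + (2.2)·(0.8)) / 4 = -5.8/4 = -1.45
  s[B,B] = ((2.8)·(2.8) + (-4.2)·(-4.2) + (0.8)·(0.8) + (-0.2)·(-0.2) + (0.8)·(0.8)) / 4 = 26.8/4 = 6.7
  Sample standard deviations s_i = √(s[i,i]):
  s(A) = √(2.7) = 1.6432
  s(B) = √(6.7) = 2.5884

Step 3 — r_{ij} = s_{ij} / (s_i · s_j):
  r[A,A] = 1 (diagonal).
  r[A,B] = -1.45 / (1.6432 · 2.5884) = -1.45 / 4.2532 = -0.3409
  r[B,B] = 1 (diagonal).

R is symmetric with unit diagonal. Assembling:

R = [[1, -0.3409],
 [-0.3409, 1]]


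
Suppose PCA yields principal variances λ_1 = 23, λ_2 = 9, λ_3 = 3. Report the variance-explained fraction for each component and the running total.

Step 1 — total variance = trace(Sigma) = Σ λ_i = 23 + 9 + 3 = 35.

Step 2 — fraction explained by component i = λ_i / Σ λ:
  PC1: 23/35 = 0.6571
  PC2: 9/35 = 0.2571
  PC3: 3/35 = 0.0857

Step 3 — cumulative fraction after k components = (λ_1 + ... + λ_k) / Σ λ:
  k = 1: 23/35 = 0.6571
  k = 2: (23 + 9)/35 = 32/35 = 0.9143
  k = 3: (23 + 9 + 3)/35 = 35/35 = 1

Summary (fraction, with percent):

explained: PC1 0.6571 (65.71%), PC2 0.2571 (25.71%), PC3 0.0857 (8.57%);  cumulative: 0.6571, 0.9143, 1


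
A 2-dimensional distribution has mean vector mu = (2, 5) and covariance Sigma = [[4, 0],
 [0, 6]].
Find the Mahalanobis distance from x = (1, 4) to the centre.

Step 1 — centre the observation: (x - mu) = (-1, -1).

Step 2 — invert Sigma. det(Sigma) = 4·6 - (0)² = 24.
  Sigma^{-1} = (1/det) · [[d, -b], [-b, a]] = [[0.25, 0],
 [0, 0.1667]].

Step 3 — form the quadratic (x - mu)^T · Sigma^{-1} · (x - mu):
  Sigma^{-1} · (x - mu) = (-0.25, -0.1667).
  (x - mu)^T · [Sigma^{-1} · (x - mu)] = (-1)·(-0.25) + (-1)·(-0.1667) = 0.4167.

Step 4 — take square root: d = √(0.4167) ≈ 0.6455.

d(x, mu) = √(0.4167) ≈ 0.6455


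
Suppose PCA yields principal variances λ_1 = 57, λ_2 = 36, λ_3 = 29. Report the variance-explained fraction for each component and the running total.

Step 1 — total variance = trace(Sigma) = Σ λ_i = 57 + 36 + 29 = 122.

Step 2 — fraction explained by component i = λ_i / Σ λ:
  PC1: 57/122 = 0.4672
  PC2: 36/122 = 0.2951
  PC3: 29/122 = 0.2377

Step 3 — cumulative fraction after k components = (λ_1 + ... + λ_k) / Σ λ:
  k = 1: 57/122 = 0.4672
  k = 2: (57 + 36)/122 = 93/122 = 0.7623
  k = 3: (57 + 36 + 29)/122 = 122/122 = 1

Summary (fraction, with percent):

explained: PC1 0.4672 (46.72%), PC2 0.2951 (29.51%), PC3 0.2377 (23.77%);  cumulative: 0.4672, 0.7623, 1


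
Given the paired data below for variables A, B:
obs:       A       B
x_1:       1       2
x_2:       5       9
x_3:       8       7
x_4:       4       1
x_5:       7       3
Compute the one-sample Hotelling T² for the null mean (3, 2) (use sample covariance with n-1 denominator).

Step 1 — sample mean vector:
  mean(A) = (1 + 5 + 8 + 4 + 7) / 5 = 25/5 = 5
  mean(B) = (2 + 9 + 7 + 1 + 3) / 5 = 22/5 = 4.4
  x̄ = (5, 4.4),  deviation x̄ - mu_0 = (5, 4.4) - (3, 2) = (2, 2.4).

Step 2 — sample covariance matrix, S[i,j] = (1/(n-1)) · Σ_k (x_{k,i} - mean_i) · (x_{k,j} - mean_j), divisor n-1 = 4:
  S[A,A] = ((-4)·(-4) + (0)·(0) + (3)·(3) + (-1)·(-1) + (2)·(2)) / 4 = 30/4 = 7.5
  S[A,B] = ((-4)·(-2.4) + (0)·(4.6) + (3)·(2.6) + (-1)·(-3.4) + (2)·(-1.4)) / 4 = 18/4 = 4.5
  S[B,B] = ((-2.4)·(-2.4) + (4.6)·(4.6) + (2.6)·(2.6) + (-3.4)·(-3.4) + (-1.4)·(-1.4)) / 4 = 47.2/4 = 11.8
  S = [[7.5, 4.5],
 [4.5, 11.8]].

Step 3 — invert S. det(S) = 7.5·11.8 - (4.5)² = 68.25.
  S^{-1} = (1/det) · [[d, -b], [-b, a]] = [[0.1729, -0.0659],
 [-0.0659, 0.1099]].

Step 4 — quadratic form (x̄ - mu_0)^T · S^{-1} · (x̄ - mu_0):
  S^{-1} · (x̄ - mu_0) = (0.1875, 0.1319),
  (x̄ - mu_0)^T · [...] = (2)·(0.1875) + (2.4)·(0.1319) = 0.6916.

Step 5 — scale by n: T² = 5 · 0.6916 = 3.4579.

T² ≈ 3.4579


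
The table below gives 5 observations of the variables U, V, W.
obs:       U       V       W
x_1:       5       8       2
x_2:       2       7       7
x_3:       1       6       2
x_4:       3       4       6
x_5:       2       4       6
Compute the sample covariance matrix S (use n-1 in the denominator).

Step 1 — column means:
  mean(U) = (5 + 2 + 1 + 3 + 2) / 5 = 13/5 = 2.6
  mean(V) = (8 + 7 + 6 + 4 + 4) / 5 = 29/5 = 5.8
  mean(W) = (2 + 7 + 2 + 6 + 6) / 5 = 23/5 = 4.6

Step 2 — sample covariance S[i,j] = (1/(n-1)) · Σ_k (x_{k,i} - mean_i) · (x_{k,j} - mean_j), with n-1 = 4.
  S[U,U] = ((2.4)·(2.4) + (-0.6)·(-0.6) + (-1.6)·(-1.6) + (0.4)·(0.4) + (-0.6)·(-0.6)) / 4 = 9.2/4 = 2.3
  S[U,V] = ((2.4)·(2.2) + (-0.6)·(1.2) + (-1.6)·(0.2) + (0.4)·(-1.8) + (-0.6)·(-1.8)) / 4 = 4.6/4 = 1.15
  S[U,W] = ((2.4)·(-2.6) + (-0.6)·(2.4) + (-1.6)·(-2.6) + (0.4)·(1.4) + (-0.6)·(1.4)) / 4 = -3.8/4 = -0.95
  S[V,V] = ((2.2)·(2.2) + (1.2)·(1.2) + (0.2)·(0.2) + (-1.8)·(-1.8) + (-1.8)·(-1.8)) / 4 = 12.8/4 = 3.2
  S[V,W] = ((2.2)·(-2.6) + (1.2)·(2.4) + (0.2)·(-2.6) + (-1.8)·(1.4) + (-1.8)·(1.4)) / 4 = -8.4/4 = -2.1
  S[W,W] = ((-2.6)·(-2.6) + (2.4)·(2.4) + (-2.6)·(-2.6) + (1.4)·(1.4) + (1.4)·(1.4)) / 4 = 23.2/4 = 5.8

S is symmetric (S[j,i] = S[i,j]). Assembling:

S = [[2.3, 1.15, -0.95],
 [1.15, 3.2, -2.1],
 [-0.95, -2.1, 5.8]]


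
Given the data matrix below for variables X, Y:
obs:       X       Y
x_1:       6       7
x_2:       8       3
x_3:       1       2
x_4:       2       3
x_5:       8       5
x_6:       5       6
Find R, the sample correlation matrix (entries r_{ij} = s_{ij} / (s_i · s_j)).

Step 1 — column means:
  mean(X) = (6 + 8 + 1 + 2 + 8 + 5) / 6 = 30/6 = 5
  mean(Y) = (7 + 3 + 2 + 3 + 5 + 6) / 6 = 26/6 = 4.3333

Step 2 — sample variances and covariances s[i,j] = (1/(n-1)) · Σ_k (x_{k,i} - mean_i) · (x_{k,j} - mean_j), with n-1 = 5:
  s[X,X] = ((1)·(1) + (3)·(3) + (-4)·(-4) + (-3)·(-3) + (3)·(3) + (0)·(0)) / 5 = 44/5 = 8.8
  s[X,Y] = ((1)·(2.6667) + (3)·(-1.3333) + (-4)·(-2.3333) + (-3)·(-1.3333) + (3)·(0.6667) + (0)·(1.6667)) / 5 = 14/5 = 2.8
  s[Y,Y] = ((2.6667)·(2.6667) + (-1.3333)·(-1.3333) + (-2.3333)·(-2.3333) + (-1.3333)·(-1.3333) + (0.6667)·(0.6667) + (1.6667)·(1.6667)) / 5 = 19.3333/5 = 3.8667
  Sample standard deviations s_i = √(s[i,i]):
  s(X) = √(8.8) = 2.9665
  s(Y) = √(3.8667) = 1.9664

Step 3 — r_{ij} = s_{ij} / (s_i · s_j):
  r[X,X] = 1 (diagonal).
  r[X,Y] = 2.8 / (2.9665 · 1.9664) = 2.8 / 5.8332 = 0.48
  r[Y,Y] = 1 (diagonal).

R is symmetric with unit diagonal. Assembling:

R = [[1, 0.48],
 [0.48, 1]]


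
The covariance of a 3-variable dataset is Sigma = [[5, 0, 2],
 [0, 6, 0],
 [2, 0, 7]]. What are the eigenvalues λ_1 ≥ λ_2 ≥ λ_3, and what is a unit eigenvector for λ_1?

Step 1 — characteristic polynomial p(λ) = det(λI - Sigma) = λ³ - tr·λ² + c_1·λ - det, where tr = trace, c_1 = sum of the principal 2×2 minors, det = det(Sigma):
  tr = 5 + 6 + 7 = 18,
  c_1 = (5·6 - (0)²) + (5·7 - (2)²) + (6·7 - (0)²) = 30 + 31 + 42 = 103,
  det = 5·(6·7 - (0)²) - (0)·((0)·7 - (0)·(2)) + (2)·((0)·(0) - 6·(2)) = 5·(42) - (0)·(0) + (2)·(-12) = 186.
  So p(λ) = λ³ - 18λ² + 103λ - 186.
Step 2 — look for an integer root (rational root theorem: any rational root is an integer divisor of 186). Testing λ = 6:
  p(6) = 216 - 648 + 618 - 186 = 0  ✓
  Dividing out (λ - 6): p(λ) = (λ - 6)(λ² - 12λ + 31).
Step 3 — remaining eigenvalues from the quadratic λ² - 12λ + 31 = 0:
  Δ = 12² - 4·31 = 144 - 124 = 20,  λ = (12 ± √20)/2 = (12 ± 4.4721)/2 ≈ 8.2361 or 3.7639.
  Sorted: λ_1 = 8.2361,  λ_2 = 6,  λ_3 = 3.7639  (check: sum = 18 = tr ✓).

Step 4 — unit eigenvector for λ_1 ≈ 8.2361: v spans the null space of (Sigma - λ_1 I), whose rows are
  r_1 = (-3.2361, 0, 2),  r_2 = (0, -2.2361, 0),  r_3 = (2, 0, -1.2361).
  v is orthogonal to every row, so take v ∝ r_1 × r_2 = ((0)·(0) - (2)·(-2.2361), (2)·(0) - (-3.2361)·(0), (-3.2361)·(-2.2361) - (0)·(0)) ≈ (4.4721, 0, 7.2361).
  Let u = (4.4721, 0, 7.2361).
  ||u|| = √((4.4721)² + (0)² + (7.2361)²) = √(72.3607) ≈ 8.5065,  v_1 = u/||u|| ≈ (0.5257, 0, 0.8507) (||v_1|| = 1).

λ_1 = 8.2361,  λ_2 = 6,  λ_3 = 3.7639;  v_1 ≈ (0.5257, 0, 0.8507)


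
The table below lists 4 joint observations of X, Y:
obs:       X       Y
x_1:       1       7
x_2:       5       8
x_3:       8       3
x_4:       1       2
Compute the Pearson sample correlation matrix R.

Step 1 — column means:
  mean(X) = (1 + 5 + 8 + 1) / 4 = 15/4 = 3.75
  mean(Y) = (7 + 8 + 3 + 2) / 4 = 20/4 = 5

Step 2 — sample variances and covariances s[i,j] = (1/(n-1)) · Σ_k (x_{k,i} - mean_i) · (x_{k,j} - mean_j), with n-1 = 3:
  s[X,X] = ((-2.75)·(-2.75) + (1.25)·(1.25) + (4.25)·(4.25) + (-2.75)·(-2.75)) / 3 = 34.75/3 = 11.5833
  s[X,Y] = ((-2.75)·(2) + (1.25)·(3) + (4.25)·(-2) + (-2.75)·(-3)) / 3 = -2/3 = -0.6667
  s[Y,Y] = ((2)·(2) + (3)·(3) + (-2)·(-2) + (-3)·(-3)) / 3 = 26/3 = 8.6667
  Sample standard deviations s_i = √(s[i,i]):
  s(X) = √(11.5833) = 3.4034
  s(Y) = √(8.6667) = 2.9439

Step 3 — r_{ij} = s_{ij} / (s_i · s_j):
  r[X,X] = 1 (diagonal).
  r[X,Y] = -0.6667 / (3.4034 · 2.9439) = -0.6667 / 10.0194 = -0.0665
  r[Y,Y] = 1 (diagonal).

R is symmetric with unit diagonal. Assembling:

R = [[1, -0.0665],
 [-0.0665, 1]]


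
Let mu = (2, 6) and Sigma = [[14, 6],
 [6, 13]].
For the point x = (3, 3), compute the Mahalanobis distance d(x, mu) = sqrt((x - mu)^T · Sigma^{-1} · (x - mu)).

Step 1 — centre the observation: (x - mu) = (1, -3).

Step 2 — invert Sigma. det(Sigma) = 14·13 - (6)² = 146.
  Sigma^{-1} = (1/det) · [[d, -b], [-b, a]] = [[0.089, -0.0411],
 [-0.0411, 0.0959]].

Step 3 — form the quadratic (x - mu)^T · Sigma^{-1} · (x - mu):
  Sigma^{-1} · (x - mu) = (0.2123, -0.3288).
  (x - mu)^T · [Sigma^{-1} · (x - mu)] = (1)·(0.2123) + (-3)·(-0.3288) = 1.1986.

Step 4 — take square root: d = √(1.1986) ≈ 1.0948.

d(x, mu) = √(1.1986) ≈ 1.0948


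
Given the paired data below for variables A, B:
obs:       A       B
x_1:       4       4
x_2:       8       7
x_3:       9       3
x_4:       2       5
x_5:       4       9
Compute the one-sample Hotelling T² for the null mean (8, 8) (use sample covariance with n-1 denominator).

Step 1 — sample mean vector:
  mean(A) = (4 + 8 + 9 + 2 + 4) / 5 = 27/5 = 5.4
  mean(B) = (4 + 7 + 3 + 5 + 9) / 5 = 28/5 = 5.6
  x̄ = (5.4, 5.6),  deviation x̄ - mu_0 = (5.4, 5.6) - (8, 8) = (-2.6, -2.4).

Step 2 — sample covariance matrix, S[i,j] = (1/(n-1)) · Σ_k (x_{k,i} - mean_i) · (x_{k,j} - mean_j), divisor n-1 = 4:
  S[A,A] = ((-1.4)·(-1.4) + (2.6)·(2.6) + (3.6)·(3.6) + (-3.4)·(-3.4) + (-1.4)·(-1.4)) / 4 = 35.2/4 = 8.8
  S[A,B] = ((-1.4)·(-1.6) + (2.6)·(1.4) + (3.6)·(-2.6) + (-3.4)·(-0.6) + (-1.4)·(3.4)) / 4 = -6.2/4 = -1.55
  S[B,B] = ((-1.6)·(-1.6) + (1.4)·(1.4) + (-2.6)·(-2.6) + (-0.6)·(-0.6) + (3.4)·(3.4)) / 4 = 23.2/4 = 5.8
  S = [[8.8, -1.55],
 [-1.55, 5.8]].

Step 3 — invert S. det(S) = 8.8·5.8 - (-1.55)² = 48.6375.
  S^{-1} = (1/det) · [[d, -b], [-b, a]] = [[0.1192, 0.0319],
 [0.0319, 0.1809]].

Step 4 — quadratic form (x̄ - mu_0)^T · S^{-1} · (x̄ - mu_0):
  S^{-1} · (x̄ - mu_0) = (-0.3865, -0.5171),
  (x̄ - mu_0)^T · [...] = (-2.6)·(-0.3865) + (-2.4)·(-0.5171) = 2.246.

Step 5 — scale by n: T² = 5 · 2.246 = 11.23.

T² ≈ 11.23


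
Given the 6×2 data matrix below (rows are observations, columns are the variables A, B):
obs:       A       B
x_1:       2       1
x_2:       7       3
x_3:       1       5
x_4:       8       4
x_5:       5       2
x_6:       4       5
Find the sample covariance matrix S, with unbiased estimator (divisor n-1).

Step 1 — column means:
  mean(A) = (2 + 7 + 1 + 8 + 5 + 4) / 6 = 27/6 = 4.5
  mean(B) = (1 + 3 + 5 + 4 + 2 + 5) / 6 = 20/6 = 3.3333

Step 2 — sample covariance S[i,j] = (1/(n-1)) · Σ_k (x_{k,i} - mean_i) · (x_{k,j} - mean_j), with n-1 = 5.
  S[A,A] = ((-2.5)·(-2.5) + (2.5)·(2.5) + (-3.5)·(-3.5) + (3.5)·(3.5) + (0.5)·(0.5) + (-0.5)·(-0.5)) / 5 = 37.5/5 = 7.5
  S[A,B] = ((-2.5)·(-2.3333) + (2.5)·(-0.3333) + (-3.5)·(1.6667) + (3.5)·(0.6667) + (0.5)·(-1.3333) + (-0.5)·(1.6667)) / 5 = 0/5 = 0
  S[B,B] = ((-2.3333)·(-2.3333) + (-0.3333)·(-0.3333) + (1.6667)·(1.6667) + (0.6667)·(0.6667) + (-1.3333)·(-1.3333) + (1.6667)·(1.6667)) / 5 = 13.3333/5 = 2.6667

S is symmetric (S[j,i] = S[i,j]). Assembling:

S = [[7.5, 0],
 [0, 2.6667]]


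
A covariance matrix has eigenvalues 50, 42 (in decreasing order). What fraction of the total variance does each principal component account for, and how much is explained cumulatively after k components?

Step 1 — total variance = trace(Sigma) = Σ λ_i = 50 + 42 = 92.

Step 2 — fraction explained by component i = λ_i / Σ λ:
  PC1: 50/92 = 0.5435
  PC2: 42/92 = 0.4565

Step 3 — cumulative fraction after k components = (λ_1 + ... + λ_k) / Σ λ:
  k = 1: 50/92 = 0.5435
  k = 2: (50 + 42)/92 = 92/92 = 1

Summary (fraction, with percent):

explained: PC1 0.5435 (54.35%), PC2 0.4565 (45.65%);  cumulative: 0.5435, 1


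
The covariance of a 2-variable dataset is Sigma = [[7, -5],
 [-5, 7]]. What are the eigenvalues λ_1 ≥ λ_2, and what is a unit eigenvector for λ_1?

Step 1 — characteristic polynomial of 2×2 Sigma:
  det(Sigma - λI) = λ² - trace · λ + det = 0.
  trace = 7 + 7 = 14, det = 7·7 - (-5)² = 24.
Step 2 — discriminant:
  Δ = trace² - 4·det = 196 - 96 = 100.
Step 3 — eigenvalues:
  λ = (trace ± √Δ)/2 = (14 ± 10)/2,
  λ_1 = 12,  λ_2 = 2.

Step 4 — unit eigenvector for λ_1: solve (Sigma - λ_1 I)v = 0. First row:
  (7 - 12)·v_x + (-5)·v_y = 0, i.e. (-5)·v_x + (-5)·v_y = 0,
  so v ∝ (b, λ_1 - a) = (-5, 5); multiply by -1 so the first entry is positive: u = (5, -5).
  ||u|| = √((5)² + (-5)²) = √(50) ≈ 7.0711,
  v_1 = u/||u|| ≈ (0.7071, -0.7071) (||v_1|| = 1).

λ_1 = 12,  λ_2 = 2;  v_1 ≈ (0.7071, -0.7071)


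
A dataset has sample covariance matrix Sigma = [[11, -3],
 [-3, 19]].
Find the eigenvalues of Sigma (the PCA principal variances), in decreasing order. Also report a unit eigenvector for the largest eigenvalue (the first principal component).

Step 1 — characteristic polynomial of 2×2 Sigma:
  det(Sigma - λI) = λ² - trace · λ + det = 0.
  trace = 11 + 19 = 30, det = 11·19 - (-3)² = 200.
Step 2 — discriminant:
  Δ = trace² - 4·det = 900 - 800 = 100.
Step 3 — eigenvalues:
  λ = (trace ± √Δ)/2 = (30 ± 10)/2,
  λ_1 = 20,  λ_2 = 10.

Step 4 — unit eigenvector for λ_1: solve (Sigma - λ_1 I)v = 0. First row:
  (11 - 20)·v_x + (-3)·v_y = 0, i.e. (-9)·v_x + (-3)·v_y = 0,
  so v ∝ (b, λ_1 - a) = (-3, 9); multiply by -1 so the first entry is positive: u = (3, -9).
  ||u|| = √((3)² + (-9)²) = √(90) ≈ 9.4868,
  v_1 = u/||u|| ≈ (0.3162, -0.9487) (||v_1|| = 1).

λ_1 = 20,  λ_2 = 10;  v_1 ≈ (0.3162, -0.9487)


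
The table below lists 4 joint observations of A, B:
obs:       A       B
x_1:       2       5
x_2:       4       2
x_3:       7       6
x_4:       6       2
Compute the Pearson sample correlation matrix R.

Step 1 — column means:
  mean(A) = (2 + 4 + 7 + 6) / 4 = 19/4 = 4.75
  mean(B) = (5 + 2 + 6 + 2) / 4 = 15/4 = 3.75

Step 2 — sample variances and covariances s[i,j] = (1/(n-1)) · Σ_k (x_{k,i} - mean_i) · (x_{k,j} - mean_j), with n-1 = 3:
  s[A,A] = ((-2.75)·(-2.75) + (-0.75)·(-0.75) + (2.25)·(2.25) + (1.25)·(1.25)) / 3 = 14.75/3 = 4.9167
  s[A,B] = ((-2.75)·(1.25) + (-0.75)·(-1.75) + (2.25)·(2.25) + (1.25)·(-1.75)) / 3 = 0.75/3 = 0.25
  s[B,B] = ((1.25)·(1.25) + (-1.75)·(-1.75) + (2.25)·(2.25) + (-1.75)·(-1.75)) / 3 = 12.75/3 = 4.25
  Sample standard deviations s_i = √(s[i,i]):
  s(A) = √(4.9167) = 2.2174
  s(B) = √(4.25) = 2.0616

Step 3 — r_{ij} = s_{ij} / (s_i · s_j):
  r[A,A] = 1 (diagonal).
  r[A,B] = 0.25 / (2.2174 · 2.0616) = 0.25 / 4.5712 = 0.0547
  r[B,B] = 1 (diagonal).

R is symmetric with unit diagonal. Assembling:

R = [[1, 0.0547],
 [0.0547, 1]]


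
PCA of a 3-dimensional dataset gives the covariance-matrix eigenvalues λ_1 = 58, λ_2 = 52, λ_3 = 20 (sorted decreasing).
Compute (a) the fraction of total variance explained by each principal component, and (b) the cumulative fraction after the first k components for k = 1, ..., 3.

Step 1 — total variance = trace(Sigma) = Σ λ_i = 58 + 52 + 20 = 130.

Step 2 — fraction explained by component i = λ_i / Σ λ:
  PC1: 58/130 = 0.4462
  PC2: 52/130 = 0.4
  PC3: 20/130 = 0.1538

Step 3 — cumulative fraction after k components = (λ_1 + ... + λ_k) / Σ λ:
  k = 1: 58/130 = 0.4462
  k = 2: (58 + 52)/130 = 110/130 = 0.8462
  k = 3: (58 + 52 + 20)/130 = 130/130 = 1

Summary (fraction, with percent):

explained: PC1 0.4462 (44.62%), PC2 0.4 (40%), PC3 0.1538 (15.38%);  cumulative: 0.4462, 0.8462, 1


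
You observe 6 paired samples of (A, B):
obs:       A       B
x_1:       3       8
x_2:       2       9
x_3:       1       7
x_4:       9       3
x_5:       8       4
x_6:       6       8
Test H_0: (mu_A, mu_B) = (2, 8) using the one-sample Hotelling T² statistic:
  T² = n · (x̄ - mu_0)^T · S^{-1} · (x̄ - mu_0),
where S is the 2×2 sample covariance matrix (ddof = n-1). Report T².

Step 1 — sample mean vector:
  mean(A) = (3 + 2 + 1 + 9 + 8 + 6) / 6 = 29/6 = 4.8333
  mean(B) = (8 + 9 + 7 + 3 + 4 + 8) / 6 = 39/6 = 6.5
  x̄ = (4.8333, 6.5),  deviation x̄ - mu_0 = (4.8333, 6.5) - (2, 8) = (2.8333, -1.5).

Step 2 — sample covariance matrix, S[i,j] = (1/(n-1)) · Σ_k (x_{k,i} - mean_i) · (x_{k,j} - mean_j), divisor n-1 = 5:
  S[A,A] = ((-1.8333)·(-1.8333) + (-2.8333)·(-2.8333) + (-3.8333)·(-3.8333) + (4.1667)·(4.1667) + (3.1667)·(3.1667) + (1.1667)·(1.1667)) / 5 = 54.8333/5 = 10.9667
  S[A,B] = ((-1.8333)·(1.5) + (-2.8333)·(2.5) + (-3.8333)·(0.5) + (4.1667)·(-3.5) + (3.1667)·(-2.5) + (1.1667)·(1.5)) / 5 = -32.5/5 = -6.5
  S[B,B] = ((1.5)·(1.5) + (2.5)·(2.5) + (0.5)·(0.5) + (-3.5)·(-3.5) + (-2.5)·(-2.5) + (1.5)·(1.5)) / 5 = 29.5/5 = 5.9
  S = [[10.9667, -6.5],
 [-6.5, 5.9]].

Step 3 — invert S. det(S) = 10.9667·5.9 - (-6.5)² = 22.4533.
  S^{-1} = (1/det) · [[d, -b], [-b, a]] = [[0.2628, 0.2895],
 [0.2895, 0.4884]].

Step 4 — quadratic form (x̄ - mu_0)^T · S^{-1} · (x̄ - mu_0):
  S^{-1} · (x̄ - mu_0) = (0.3103, 0.0876),
  (x̄ - mu_0)^T · [...] = (2.8333)·(0.3103) + (-1.5)·(0.0876) = 0.7477.

Step 5 — scale by n: T² = 6 · 0.7477 = 4.4863.

T² ≈ 4.4863


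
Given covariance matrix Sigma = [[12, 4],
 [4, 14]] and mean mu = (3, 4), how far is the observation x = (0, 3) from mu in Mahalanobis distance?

Step 1 — centre the observation: (x - mu) = (-3, -1).

Step 2 — invert Sigma. det(Sigma) = 12·14 - (4)² = 152.
  Sigma^{-1} = (1/det) · [[d, -b], [-b, a]] = [[0.0921, -0.0263],
 [-0.0263, 0.0789]].

Step 3 — form the quadratic (x - mu)^T · Sigma^{-1} · (x - mu):
  Sigma^{-1} · (x - mu) = (-0.25, 0).
  (x - mu)^T · [Sigma^{-1} · (x - mu)] = (-3)·(-0.25) + (-1)·(0) = 0.75.

Step 4 — take square root: d = √(0.75) ≈ 0.866.

d(x, mu) = √(0.75) ≈ 0.866


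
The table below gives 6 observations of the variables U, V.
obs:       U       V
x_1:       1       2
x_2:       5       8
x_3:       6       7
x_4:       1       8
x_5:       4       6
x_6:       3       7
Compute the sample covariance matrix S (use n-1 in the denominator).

Step 1 — column means:
  mean(U) = (1 + 5 + 6 + 1 + 4 + 3) / 6 = 20/6 = 3.3333
  mean(V) = (2 + 8 + 7 + 8 + 6 + 7) / 6 = 38/6 = 6.3333

Step 2 — sample covariance S[i,j] = (1/(n-1)) · Σ_k (x_{k,i} - mean_i) · (x_{k,j} - mean_j), with n-1 = 5.
  S[U,U] = ((-2.3333)·(-2.3333) + (1.6667)·(1.6667) + (2.6667)·(2.6667) + (-2.3333)·(-2.3333) + (0.6667)·(0.6667) + (-0.3333)·(-0.3333)) / 5 = 21.3333/5 = 4.2667
  S[U,V] = ((-2.3333)·(-4.3333) + (1.6667)·(1.6667) + (2.6667)·(0.6667) + (-2.3333)·(1.6667) + (0.6667)·(-0.3333) + (-0.3333)·(0.6667)) / 5 = 10.3333/5 = 2.0667
  S[V,V] = ((-4.3333)·(-4.3333) + (1.6667)·(1.6667) + (0.6667)·(0.6667) + (1.6667)·(1.6667) + (-0.3333)·(-0.3333) + (0.6667)·(0.6667)) / 5 = 25.3333/5 = 5.0667

S is symmetric (S[j,i] = S[i,j]). Assembling:

S = [[4.2667, 2.0667],
 [2.0667, 5.0667]]


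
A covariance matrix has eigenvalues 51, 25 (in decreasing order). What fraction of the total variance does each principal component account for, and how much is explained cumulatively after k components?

Step 1 — total variance = trace(Sigma) = Σ λ_i = 51 + 25 = 76.

Step 2 — fraction explained by component i = λ_i / Σ λ:
  PC1: 51/76 = 0.6711
  PC2: 25/76 = 0.3289

Step 3 — cumulative fraction after k components = (λ_1 + ... + λ_k) / Σ λ:
  k = 1: 51/76 = 0.6711
  k = 2: (51 + 25)/76 = 76/76 = 1

Summary (fraction, with percent):

explained: PC1 0.6711 (67.11%), PC2 0.3289 (32.89%);  cumulative: 0.6711, 1


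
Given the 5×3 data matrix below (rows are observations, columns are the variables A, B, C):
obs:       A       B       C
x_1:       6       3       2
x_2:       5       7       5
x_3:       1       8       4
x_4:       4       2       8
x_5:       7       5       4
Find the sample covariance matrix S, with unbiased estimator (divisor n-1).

Step 1 — column means:
  mean(A) = (6 + 5 + 1 + 4 + 7) / 5 = 23/5 = 4.6
  mean(B) = (3 + 7 + 8 + 2 + 5) / 5 = 25/5 = 5
  mean(C) = (2 + 5 + 4 + 8 + 4) / 5 = 23/5 = 4.6

Step 2 — sample covariance S[i,j] = (1/(n-1)) · Σ_k (x_{k,i} - mean_i) · (x_{k,j} - mean_j), with n-1 = 4.
  S[A,A] = ((1.4)·(1.4) + (0.4)·(0.4) + (-3.6)·(-3.6) + (-0.6)·(-0.6) + (2.4)·(2.4)) / 4 = 21.2/4 = 5.3
  S[A,B] = ((1.4)·(-2) + (0.4)·(2) + (-3.6)·(3) + (-0.6)·(-3) + (2.4)·(0)) / 4 = -11/4 = -2.75
  S[A,C] = ((1.4)·(-2.6) + (0.4)·(0.4) + (-3.6)·(-0.6) + (-0.6)·(3.4) + (2.4)·(-0.6)) / 4 = -4.8/4 = -1.2
  S[B,B] = ((-2)·(-2) + (2)·(2) + (3)·(3) + (-3)·(-3) + (0)·(0)) / 4 = 26/4 = 6.5
  S[B,C] = ((-2)·(-2.6) + (2)·(0.4) + (3)·(-0.6) + (-3)·(3.4) + (0)·(-0.6)) / 4 = -6/4 = -1.5
  S[C,C] = ((-2.6)·(-2.6) + (0.4)·(0.4) + (-0.6)·(-0.6) + (3.4)·(3.4) + (-0.6)·(-0.6)) / 4 = 19.2/4 = 4.8

S is symmetric (S[j,i] = S[i,j]). Assembling:

S = [[5.3, -2.75, -1.2],
 [-2.75, 6.5, -1.5],
 [-1.2, -1.5, 4.8]]


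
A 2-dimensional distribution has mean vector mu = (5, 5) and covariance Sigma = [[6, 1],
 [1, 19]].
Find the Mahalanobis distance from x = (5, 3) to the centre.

Step 1 — centre the observation: (x - mu) = (0, -2).

Step 2 — invert Sigma. det(Sigma) = 6·19 - (1)² = 113.
  Sigma^{-1} = (1/det) · [[d, -b], [-b, a]] = [[0.1681, -0.0088],
 [-0.0088, 0.0531]].

Step 3 — form the quadratic (x - mu)^T · Sigma^{-1} · (x - mu):
  Sigma^{-1} · (x - mu) = (0.0177, -0.1062).
  (x - mu)^T · [Sigma^{-1} · (x - mu)] = (0)·(0.0177) + (-2)·(-0.1062) = 0.2124.

Step 4 — take square root: d = √(0.2124) ≈ 0.4609.

d(x, mu) = √(0.2124) ≈ 0.4609
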